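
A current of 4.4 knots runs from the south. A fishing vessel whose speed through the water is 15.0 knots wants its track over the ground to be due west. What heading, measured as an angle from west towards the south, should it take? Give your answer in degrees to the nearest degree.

17°

The current pushes perpendicular to the desired track; the heading must have a component into the current equal to 4.4 knots: 15.0 sin θ = 4.4.
sin θ = 0.2933, so θ = 17.058°.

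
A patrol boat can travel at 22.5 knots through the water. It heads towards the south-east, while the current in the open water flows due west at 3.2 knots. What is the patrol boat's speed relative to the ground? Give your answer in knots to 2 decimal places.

20.36 knots

Taking east as x and north as y: velocity relative to the water = (15.910, -15.910) knots; the water relative to ground = (-3.200, 0.000) knots.
Velocity relative to ground = (15.910, -15.910) + (-3.200, 0.000) = (12.710, -15.910) knots.
Speed = |(12.710, -15.910)| = 20.363 knots.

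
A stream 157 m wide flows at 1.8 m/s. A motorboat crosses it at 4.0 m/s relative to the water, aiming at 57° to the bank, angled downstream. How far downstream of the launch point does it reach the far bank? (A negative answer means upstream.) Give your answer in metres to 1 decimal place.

Perpendicular speed = 3.355 m/s; crossing time = 157 / 3.355 = 46.800 s.
Net downstream speed = 3.979 m/s.
Drift = 3.979 × 46.800 = 186.197 m (downstream).

186.2 m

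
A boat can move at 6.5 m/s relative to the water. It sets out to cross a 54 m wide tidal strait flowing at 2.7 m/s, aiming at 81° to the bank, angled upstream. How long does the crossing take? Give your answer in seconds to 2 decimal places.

The component of the boat's velocity perpendicular to the bank is 6.5 × sin 81° = 6.420 m/s.
The current is parallel to the bank, so it does not affect the crossing time.
Time = 54 / 6.420 = 8.411 s.

8.41 s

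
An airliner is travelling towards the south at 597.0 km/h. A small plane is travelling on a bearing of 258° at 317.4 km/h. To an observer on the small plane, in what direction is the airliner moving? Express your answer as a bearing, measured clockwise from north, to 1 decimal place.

149.7°

Taking east as x and north as y: airliner velocity = (0.000, -597.000) km/h; small plane velocity = (-310.464, -65.991) km/h.
Velocity of airliner relative to small plane = (0.000, -597.000) − (-310.464, -65.991) = (310.464, -531.009) km/h.
Bearing = atan2(310.46, -531.01) = 149.69° clockwise from north.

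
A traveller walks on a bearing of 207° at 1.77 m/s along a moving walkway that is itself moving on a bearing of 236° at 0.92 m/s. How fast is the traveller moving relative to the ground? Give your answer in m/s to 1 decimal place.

2.6 m/s

Taking east as x and north as y: moving walkway velocity = (-0.763, -0.514) m/s; traveller velocity relative to moving walkway = (-0.804, -1.577) m/s.
Velocity relative to ground = (-0.763, -0.514) + (-0.804, -1.577) = (-1.566, -2.092) m/s.
Speed = |(-1.566, -2.092)| = 2.613 m/s.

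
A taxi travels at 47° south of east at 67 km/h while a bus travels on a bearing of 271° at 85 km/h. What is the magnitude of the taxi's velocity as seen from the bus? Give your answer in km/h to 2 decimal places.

Taking east as x and north as y: taxi velocity = (45.694, -49.001) km/h; bus velocity = (-84.987, 1.483) km/h.
Velocity of taxi relative to bus = (45.694, -49.001) − (-84.987, 1.483) = (130.681, -50.484) km/h.
Magnitude = |(130.681, -50.484)| = 140.093 km/h.

140.09 km/h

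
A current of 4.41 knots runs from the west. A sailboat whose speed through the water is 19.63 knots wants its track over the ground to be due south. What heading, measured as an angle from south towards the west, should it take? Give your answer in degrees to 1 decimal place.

13.0°

The current pushes perpendicular to the desired track; the heading must have a component into the current equal to 4.41 knots: 19.63 sin θ = 4.41.
sin θ = 0.2247, so θ = 12.983°.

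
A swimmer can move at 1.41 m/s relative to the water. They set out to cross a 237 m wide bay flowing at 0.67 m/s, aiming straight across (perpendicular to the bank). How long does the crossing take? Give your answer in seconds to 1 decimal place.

168.1 s

The component of the swimmer's velocity perpendicular to the bank is 1.41 m/s.
The flow acts along the bank and has no component across it.
Time = 237 / 1.410 = 168.085 s.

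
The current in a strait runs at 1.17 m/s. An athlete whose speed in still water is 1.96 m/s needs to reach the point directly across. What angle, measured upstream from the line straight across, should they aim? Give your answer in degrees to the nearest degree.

37°

To cancel the current, the upstream component of the athlete's velocity must equal the flow: 1.96 sin θ = 1.17.
sin θ = 1.17 / 1.96 = 0.5969.
θ = arcsin(0.5969) = 36.651°.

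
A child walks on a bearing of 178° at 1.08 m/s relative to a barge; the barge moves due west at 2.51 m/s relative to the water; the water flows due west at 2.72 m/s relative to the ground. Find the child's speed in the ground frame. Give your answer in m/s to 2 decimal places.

In east/north components (m/s): child relative to barge = (0.038, -1.079); barge relative to water = (-2.510, 0.000); water relative to ground = (-2.720, 0.000).
Sum = (-5.192, -1.079) m/s.
Speed = |(-5.192, -1.079)| = 5.303 m/s.

5.30 m/s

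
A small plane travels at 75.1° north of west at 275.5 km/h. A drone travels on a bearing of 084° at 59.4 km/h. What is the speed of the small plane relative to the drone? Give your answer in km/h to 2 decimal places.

Taking east as x and north as y: small plane velocity = (-70.840, 266.237) km/h; drone velocity = (59.075, 6.209) km/h.
Velocity of small plane relative to drone = (-70.840, 266.237) − (59.075, 6.209) = (-129.915, 260.028) km/h.
Magnitude = |(-129.915, 260.028)| = 290.675 km/h.

290.68 km/h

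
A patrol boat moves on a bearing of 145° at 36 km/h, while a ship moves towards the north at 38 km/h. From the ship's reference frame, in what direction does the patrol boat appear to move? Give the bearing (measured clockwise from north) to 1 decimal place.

163.0°

Taking east as x and north as y: patrol boat velocity = (20.649, -29.489) km/h; ship velocity = (0.000, 38.000) km/h.
Velocity of patrol boat relative to ship = (20.649, -29.489) − (0.000, 38.000) = (20.649, -67.489) km/h.
Bearing = atan2(20.65, -67.49) = 162.99° clockwise from north.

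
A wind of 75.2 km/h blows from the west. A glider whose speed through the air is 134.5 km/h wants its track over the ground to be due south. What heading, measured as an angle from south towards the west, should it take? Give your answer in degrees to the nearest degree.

34°

The wind pushes perpendicular to the desired track; the heading must have a component into the wind equal to 75.2 km/h: 134.5 sin θ = 75.2.
sin θ = 0.5591, so θ = 33.994°.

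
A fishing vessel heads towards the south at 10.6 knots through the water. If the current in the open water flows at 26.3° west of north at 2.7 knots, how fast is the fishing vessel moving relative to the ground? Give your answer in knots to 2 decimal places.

Taking east as x and north as y: velocity relative to the water = (0.000, -10.600) knots; the water relative to ground = (-1.196, 2.421) knots.
Velocity relative to ground = (0.000, -10.600) + (-1.196, 2.421) = (-1.196, -8.179) knots.
Speed = |(-1.196, -8.179)| = 8.267 knots.

8.27 knots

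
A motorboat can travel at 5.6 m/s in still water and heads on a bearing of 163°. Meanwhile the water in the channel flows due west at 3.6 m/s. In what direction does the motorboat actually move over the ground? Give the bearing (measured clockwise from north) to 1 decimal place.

Taking east as x and north as y: velocity relative to the water = (1.637, -5.355) m/s; the water relative to ground = (-3.600, 0.000) m/s.
Velocity relative to ground = (1.637, -5.355) + (-3.600, 0.000) = (-1.963, -5.355) m/s.
Bearing = atan2(-1.96, -5.36) = 200.13° clockwise from north.

200.1°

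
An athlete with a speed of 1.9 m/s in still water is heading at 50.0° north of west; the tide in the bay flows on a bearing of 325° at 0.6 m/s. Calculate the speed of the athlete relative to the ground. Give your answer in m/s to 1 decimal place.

2.5 m/s

Taking east as x and north as y: velocity relative to the water = (-1.221, 1.455) m/s; the water relative to ground = (-0.344, 0.491) m/s.
Velocity relative to ground = (-1.221, 1.455) + (-0.344, 0.491) = (-1.565, 1.947) m/s.
Speed = |(-1.565, 1.947)| = 2.498 m/s.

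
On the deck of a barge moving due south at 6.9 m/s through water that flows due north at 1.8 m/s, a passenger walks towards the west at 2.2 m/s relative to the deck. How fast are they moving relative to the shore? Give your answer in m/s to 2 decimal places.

In east/north components (m/s): passenger relative to barge = (-2.200, 0.000); barge relative to water = (0.000, -6.900); water relative to ground = (0.000, 1.800).
Sum = (-2.200, -5.100) m/s.
Speed = |(-2.200, -5.100)| = 5.554 m/s.

5.55 m/s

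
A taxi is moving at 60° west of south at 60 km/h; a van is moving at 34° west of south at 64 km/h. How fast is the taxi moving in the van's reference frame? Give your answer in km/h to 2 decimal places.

28.16 km/h

Taking east as x and north as y: taxi velocity = (-51.962, -30.000) km/h; van velocity = (-35.788, -53.058) km/h.
Velocity of taxi relative to van = (-51.962, -30.000) − (-35.788, -53.058) = (-16.173, 23.058) km/h.
Magnitude = |(-16.173, 23.058)| = 28.165 km/h.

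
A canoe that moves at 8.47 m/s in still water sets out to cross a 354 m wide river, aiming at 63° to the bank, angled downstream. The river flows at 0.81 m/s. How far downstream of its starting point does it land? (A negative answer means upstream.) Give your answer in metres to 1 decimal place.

Perpendicular speed = 7.547 m/s; crossing time = 354 / 7.547 = 46.907 s.
Net downstream speed = 4.655 m/s.
Drift = 4.655 × 46.907 = 218.367 m (downstream).

218.4 m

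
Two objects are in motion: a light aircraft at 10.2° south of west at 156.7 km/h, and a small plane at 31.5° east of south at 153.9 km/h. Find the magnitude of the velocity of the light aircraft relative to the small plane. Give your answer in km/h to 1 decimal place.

256.4 km/h

Taking east as x and north as y: light aircraft velocity = (-154.223, -27.749) km/h; small plane velocity = (80.413, -131.221) km/h.
Velocity of light aircraft relative to small plane = (-154.223, -27.749) − (80.413, -131.221) = (-234.636, 103.472) km/h.
Magnitude = |(-234.636, 103.472)| = 256.438 km/h.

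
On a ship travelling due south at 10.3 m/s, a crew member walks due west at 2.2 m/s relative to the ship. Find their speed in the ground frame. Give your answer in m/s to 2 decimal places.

Taking east as x and north as y: ship velocity = (0.000, -10.300) m/s; crew member velocity relative to ship = (-2.200, 0.000) m/s.
Velocity relative to ground = (0.000, -10.300) + (-2.200, 0.000) = (-2.200, -10.300) m/s.
Speed = |(-2.200, -10.300)| = 10.532 m/s.

10.53 m/s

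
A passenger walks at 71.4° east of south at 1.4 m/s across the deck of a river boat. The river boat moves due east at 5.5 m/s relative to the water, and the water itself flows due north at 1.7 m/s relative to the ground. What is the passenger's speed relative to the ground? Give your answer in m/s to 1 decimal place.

6.9 m/s

In east/north components (m/s): passenger relative to river boat = (1.327, -0.447); river boat relative to water = (5.500, 0.000); water relative to ground = (0.000, 1.700).
Sum = (6.827, 1.253) m/s.
Speed = |(6.827, 1.253)| = 6.941 m/s.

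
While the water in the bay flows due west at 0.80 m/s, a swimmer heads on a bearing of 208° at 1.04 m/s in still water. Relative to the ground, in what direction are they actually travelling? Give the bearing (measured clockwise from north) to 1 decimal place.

Taking east as x and north as y: velocity relative to the water = (-0.488, -0.918) m/s; the water relative to ground = (-0.800, 0.000) m/s.
Velocity relative to ground = (-0.488, -0.918) + (-0.800, 0.000) = (-1.288, -0.918) m/s.
Bearing = atan2(-1.29, -0.92) = 234.52° clockwise from north.

234.5°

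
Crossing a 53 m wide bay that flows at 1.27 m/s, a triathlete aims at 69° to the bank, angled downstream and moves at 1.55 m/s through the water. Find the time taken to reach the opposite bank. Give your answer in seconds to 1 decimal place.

The component of the triathlete's velocity perpendicular to the bank is 1.55 × sin 69° = 1.447 m/s.
The current is parallel to the bank, so it does not affect the crossing time.
Time = 53 / 1.447 = 36.626 s.

36.6 s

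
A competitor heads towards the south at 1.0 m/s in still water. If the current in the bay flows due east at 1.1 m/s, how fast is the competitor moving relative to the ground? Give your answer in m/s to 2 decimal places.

1.49 m/s

Taking east as x and north as y: velocity relative to the water = (0.000, -1.000) m/s; the water relative to ground = (1.100, 0.000) m/s.
Velocity relative to ground = (0.000, -1.000) + (1.100, 0.000) = (1.100, -1.000) m/s.
Speed = |(1.100, -1.000)| = 1.487 m/s.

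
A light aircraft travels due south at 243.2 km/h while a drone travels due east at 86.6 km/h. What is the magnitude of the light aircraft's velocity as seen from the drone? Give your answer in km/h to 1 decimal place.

258.2 km/h

Taking east as x and north as y: light aircraft velocity = (0.000, -243.200) km/h; drone velocity = (86.600, 0.000) km/h.
Velocity of light aircraft relative to drone = (0.000, -243.200) − (86.600, 0.000) = (-86.600, -243.200) km/h.
Magnitude = |(-86.600, -243.200)| = 258.158 km/h.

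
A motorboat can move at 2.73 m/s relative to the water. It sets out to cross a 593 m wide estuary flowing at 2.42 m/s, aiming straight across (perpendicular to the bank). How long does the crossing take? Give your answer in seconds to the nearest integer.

The component of the motorboat's velocity perpendicular to the bank is 2.73 m/s.
Only the cross-stream component determines the crossing time; the current contributes nothing perpendicular to the bank.
Time = 593 / 2.730 = 217.216 s.

217 s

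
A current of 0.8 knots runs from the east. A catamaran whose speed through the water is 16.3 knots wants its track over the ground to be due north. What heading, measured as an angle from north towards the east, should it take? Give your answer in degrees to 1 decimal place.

The current pushes perpendicular to the desired track; the heading must have a component into the current equal to 0.8 knots: 16.3 sin θ = 0.8.
sin θ = 0.0491, so θ = 2.813°.

2.8°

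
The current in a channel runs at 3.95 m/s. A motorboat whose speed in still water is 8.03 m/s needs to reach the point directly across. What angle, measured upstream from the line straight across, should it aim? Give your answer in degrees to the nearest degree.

29°

To cancel the current, the upstream component of the motorboat's velocity must equal the flow: 8.03 sin θ = 3.95.
sin θ = 3.95 / 8.03 = 0.4919.
θ = arcsin(0.4919) = 29.466°.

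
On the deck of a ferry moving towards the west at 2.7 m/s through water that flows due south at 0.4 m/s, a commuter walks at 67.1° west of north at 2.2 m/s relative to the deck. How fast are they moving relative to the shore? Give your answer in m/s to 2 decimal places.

In east/north components (m/s): commuter relative to ferry = (-2.027, 0.856); ferry relative to water = (-2.700, 0.000); water relative to ground = (0.000, -0.400).
Sum = (-4.727, 0.456) m/s.
Speed = |(-4.727, 0.456)| = 4.749 m/s.

4.75 m/s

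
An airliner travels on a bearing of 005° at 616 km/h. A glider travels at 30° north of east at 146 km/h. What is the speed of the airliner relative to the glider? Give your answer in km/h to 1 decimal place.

545.5 km/h

Taking east as x and north as y: airliner velocity = (53.688, 613.656) km/h; glider velocity = (126.440, 73.000) km/h.
Velocity of airliner relative to glider = (53.688, 613.656) − (126.440, 73.000) = (-72.752, 540.656) km/h.
Magnitude = |(-72.752, 540.656)| = 545.529 km/h.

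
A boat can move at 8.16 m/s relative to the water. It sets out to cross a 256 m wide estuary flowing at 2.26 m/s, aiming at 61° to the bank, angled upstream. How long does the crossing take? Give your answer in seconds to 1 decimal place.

35.9 s

The component of the boat's velocity perpendicular to the bank is 8.16 × sin 61° = 7.137 m/s.
The current is parallel to the bank, so it does not affect the crossing time.
Time = 256 / 7.137 = 35.870 s.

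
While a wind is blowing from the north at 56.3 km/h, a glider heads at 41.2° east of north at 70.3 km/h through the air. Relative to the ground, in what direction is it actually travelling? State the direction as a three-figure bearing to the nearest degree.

Taking east as x and north as y: velocity relative to the air = (46.306, 52.895) km/h; the air relative to ground = (0.000, -56.300) km/h.
Velocity relative to ground = (46.306, 52.895) + (0.000, -56.300) = (46.306, -3.405) km/h.
Bearing = atan2(46.31, -3.41) = 94.21° clockwise from north.

094°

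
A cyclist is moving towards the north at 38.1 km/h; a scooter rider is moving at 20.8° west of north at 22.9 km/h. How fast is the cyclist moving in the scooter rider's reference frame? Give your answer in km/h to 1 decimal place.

Taking east as x and north as y: cyclist velocity = (0.000, 38.100) km/h; scooter rider velocity = (-8.132, 21.408) km/h.
Velocity of cyclist relative to scooter rider = (0.000, 38.100) − (-8.132, 21.408) = (8.132, 16.692) km/h.
Magnitude = |(8.132, 16.692)| = 18.568 km/h.

18.6 km/h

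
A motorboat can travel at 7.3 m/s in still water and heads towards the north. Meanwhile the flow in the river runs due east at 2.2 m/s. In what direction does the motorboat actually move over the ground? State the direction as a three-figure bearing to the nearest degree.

017°

Taking east as x and north as y: velocity relative to the water = (0.000, 7.300) m/s; the water relative to ground = (2.200, 0.000) m/s.
Velocity relative to ground = (0.000, 7.300) + (2.200, 0.000) = (2.200, 7.300) m/s.
Bearing = atan2(2.20, 7.30) = 16.77° clockwise from north.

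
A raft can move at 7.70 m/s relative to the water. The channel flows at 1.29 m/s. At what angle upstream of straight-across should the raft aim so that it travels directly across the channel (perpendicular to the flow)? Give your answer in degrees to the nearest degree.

To cancel the current, the upstream component of the raft's velocity must equal the flow: 7.70 sin θ = 1.29.
sin θ = 1.29 / 7.70 = 0.1675.
θ = arcsin(0.1675) = 9.644°.

10°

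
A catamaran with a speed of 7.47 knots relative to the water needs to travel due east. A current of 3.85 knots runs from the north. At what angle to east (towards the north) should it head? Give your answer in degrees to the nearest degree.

31°

The current pushes perpendicular to the desired track; the heading must have a component into the current equal to 3.85 knots: 7.47 sin θ = 3.85.
sin θ = 0.5154, so θ = 31.024°.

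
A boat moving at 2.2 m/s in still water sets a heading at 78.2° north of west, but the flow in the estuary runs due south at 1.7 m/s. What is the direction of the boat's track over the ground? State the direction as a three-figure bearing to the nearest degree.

Taking east as x and north as y: velocity relative to the water = (-0.450, 2.154) m/s; the water relative to ground = (0.000, -1.700) m/s.
Velocity relative to ground = (-0.450, 2.154) + (0.000, -1.700) = (-0.450, 0.454) m/s.
Bearing = atan2(-0.45, 0.45) = 315.23° clockwise from north.

315°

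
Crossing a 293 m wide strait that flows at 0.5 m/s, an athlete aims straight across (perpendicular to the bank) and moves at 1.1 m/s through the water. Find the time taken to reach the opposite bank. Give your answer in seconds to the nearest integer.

266 s

The component of the athlete's velocity perpendicular to the bank is 1.1 m/s.
Only the cross-stream component determines the crossing time; the current contributes nothing perpendicular to the bank.
Time = 293 / 1.100 = 266.364 s.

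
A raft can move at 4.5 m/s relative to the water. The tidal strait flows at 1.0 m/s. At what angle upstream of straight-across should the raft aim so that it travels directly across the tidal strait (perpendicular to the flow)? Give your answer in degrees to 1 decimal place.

12.8°

To cancel the current, the upstream component of the raft's velocity must equal the flow: 4.5 sin θ = 1.0.
sin θ = 1.0 / 4.5 = 0.2222.
θ = arcsin(0.2222) = 12.840°.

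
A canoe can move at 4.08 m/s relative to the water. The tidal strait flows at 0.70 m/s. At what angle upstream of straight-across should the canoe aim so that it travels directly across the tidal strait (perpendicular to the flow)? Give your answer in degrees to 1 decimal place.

To cancel the current, the upstream component of the canoe's velocity must equal the flow: 4.08 sin θ = 0.70.
sin θ = 0.70 / 4.08 = 0.1716.
θ = arcsin(0.1716) = 9.879°.

9.9°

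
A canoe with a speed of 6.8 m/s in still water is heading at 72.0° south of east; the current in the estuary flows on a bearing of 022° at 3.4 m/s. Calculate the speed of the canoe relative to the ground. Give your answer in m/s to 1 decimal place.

4.7 m/s

Taking east as x and north as y: velocity relative to the water = (2.101, -6.467) m/s; the water relative to ground = (1.274, 3.152) m/s.
Velocity relative to ground = (2.101, -6.467) + (1.274, 3.152) = (3.375, -3.315) m/s.
Speed = |(3.375, -3.315)| = 4.731 m/s.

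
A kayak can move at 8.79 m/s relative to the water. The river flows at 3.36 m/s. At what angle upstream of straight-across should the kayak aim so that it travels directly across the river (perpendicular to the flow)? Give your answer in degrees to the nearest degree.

To cancel the current, the upstream component of the kayak's velocity must equal the flow: 8.79 sin θ = 3.36.
sin θ = 3.36 / 8.79 = 0.3823.
θ = arcsin(0.3823) = 22.473°.

22°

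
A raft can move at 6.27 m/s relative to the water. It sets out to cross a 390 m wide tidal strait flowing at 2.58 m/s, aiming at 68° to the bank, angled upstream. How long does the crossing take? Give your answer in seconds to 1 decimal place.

67.1 s

The component of the raft's velocity perpendicular to the bank is 6.27 × sin 68° = 5.813 m/s.
Only the cross-stream component determines the crossing time; the current contributes nothing perpendicular to the bank.
Time = 390 / 5.813 = 67.086 s.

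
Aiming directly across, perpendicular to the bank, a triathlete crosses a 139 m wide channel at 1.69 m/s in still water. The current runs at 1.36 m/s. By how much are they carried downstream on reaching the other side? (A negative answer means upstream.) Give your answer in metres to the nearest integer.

112 m

Perpendicular speed = 1.690 m/s; crossing time = 139 / 1.690 = 82.249 s.
Net downstream speed = 1.360 m/s.
Drift = 1.360 × 82.249 = 111.858 m (downstream).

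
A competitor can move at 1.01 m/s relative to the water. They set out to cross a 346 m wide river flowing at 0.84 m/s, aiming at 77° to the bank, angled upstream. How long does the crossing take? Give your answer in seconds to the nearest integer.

352 s

The component of the competitor's velocity perpendicular to the bank is 1.01 × sin 77° = 0.984 m/s.
Only the cross-stream component determines the crossing time; the current contributes nothing perpendicular to the bank.
Time = 346 / 0.984 = 351.585 s.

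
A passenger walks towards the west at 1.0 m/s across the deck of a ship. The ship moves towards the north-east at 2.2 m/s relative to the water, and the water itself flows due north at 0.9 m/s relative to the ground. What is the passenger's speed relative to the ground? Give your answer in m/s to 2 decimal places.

In east/north components (m/s): passenger relative to ship = (-1.000, 0.000); ship relative to water = (1.556, 1.556); water relative to ground = (0.000, 0.900).
Sum = (0.556, 2.456) m/s.
Speed = |(0.556, 2.456)| = 2.518 m/s.

2.52 m/s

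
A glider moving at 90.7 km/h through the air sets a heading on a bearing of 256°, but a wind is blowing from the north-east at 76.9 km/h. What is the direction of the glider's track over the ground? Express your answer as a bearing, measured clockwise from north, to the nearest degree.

Taking east as x and north as y: velocity relative to the air = (-88.006, -21.942) km/h; the air relative to ground = (-54.377, -54.377) km/h.
Velocity relative to ground = (-88.006, -21.942) + (-54.377, -54.377) = (-142.382, -76.319) km/h.
Bearing = atan2(-142.38, -76.32) = 241.81° clockwise from north.

242°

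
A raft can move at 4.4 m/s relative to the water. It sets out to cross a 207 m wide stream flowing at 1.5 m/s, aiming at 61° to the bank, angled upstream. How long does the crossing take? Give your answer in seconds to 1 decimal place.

53.8 s

The component of the raft's velocity perpendicular to the bank is 4.4 × sin 61° = 3.848 m/s.
The flow acts along the bank and has no component across it.
Time = 207 / 3.848 = 53.790 s.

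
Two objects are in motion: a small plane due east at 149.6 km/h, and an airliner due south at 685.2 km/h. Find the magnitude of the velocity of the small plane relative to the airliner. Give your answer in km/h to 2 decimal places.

701.34 km/h

Taking east as x and north as y: small plane velocity = (149.600, 0.000) km/h; airliner velocity = (0.000, -685.200) km/h.
Velocity of small plane relative to airliner = (149.600, 0.000) − (0.000, -685.200) = (149.600, 685.200) km/h.
Magnitude = |(149.600, 685.200)| = 701.341 km/h.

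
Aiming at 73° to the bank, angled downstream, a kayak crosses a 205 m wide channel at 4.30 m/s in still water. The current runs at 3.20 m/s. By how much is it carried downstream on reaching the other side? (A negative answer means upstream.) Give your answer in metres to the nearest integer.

Perpendicular speed = 4.112 m/s; crossing time = 205 / 4.112 = 49.853 s.
Net downstream speed = 4.457 m/s.
Drift = 4.457 × 49.853 = 222.204 m (downstream).

222 m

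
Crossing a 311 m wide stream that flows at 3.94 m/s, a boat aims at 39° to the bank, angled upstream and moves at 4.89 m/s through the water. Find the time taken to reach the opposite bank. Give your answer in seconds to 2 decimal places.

101.06 s

The component of the boat's velocity perpendicular to the bank is 4.89 × sin 39° = 3.077 m/s.
The current is parallel to the bank, so it does not affect the crossing time.
Time = 311 / 3.077 = 101.060 s.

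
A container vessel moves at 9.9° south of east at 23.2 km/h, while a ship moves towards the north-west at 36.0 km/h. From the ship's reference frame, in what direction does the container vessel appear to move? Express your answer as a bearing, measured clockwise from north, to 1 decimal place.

Taking east as x and north as y: container vessel velocity = (22.855, -3.989) km/h; ship velocity = (-25.456, 25.456) km/h.
Velocity of container vessel relative to ship = (22.855, -3.989) − (-25.456, 25.456) = (48.310, -29.445) km/h.
Bearing = atan2(48.31, -29.44) = 121.36° clockwise from north.

121.4°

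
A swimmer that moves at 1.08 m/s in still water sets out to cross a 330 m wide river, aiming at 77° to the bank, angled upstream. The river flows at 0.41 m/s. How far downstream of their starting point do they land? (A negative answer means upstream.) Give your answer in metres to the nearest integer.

Perpendicular speed = 1.052 m/s; crossing time = 330 / 1.052 = 313.593 s.
Net downstream speed = 0.167 m/s.
Drift = 0.167 × 313.593 = 52.387 m (downstream).

52 m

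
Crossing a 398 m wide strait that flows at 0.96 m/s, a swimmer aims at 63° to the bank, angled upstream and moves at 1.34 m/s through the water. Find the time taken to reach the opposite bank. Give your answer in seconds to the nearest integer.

The component of the swimmer's velocity perpendicular to the bank is 1.34 × sin 63° = 1.194 m/s.
Only the cross-stream component determines the crossing time; the current contributes nothing perpendicular to the bank.
Time = 398 / 1.194 = 333.348 s.

333 s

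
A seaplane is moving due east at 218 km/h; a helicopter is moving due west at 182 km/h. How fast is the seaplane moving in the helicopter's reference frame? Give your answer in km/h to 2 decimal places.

400.00 km/h

Taking east as x and north as y: seaplane velocity = (218.000, 0.000) km/h; helicopter velocity = (-182.000, 0.000) km/h.
Velocity of seaplane relative to helicopter = (218.000, 0.000) − (-182.000, 0.000) = (400.000, 0.000) km/h.
Magnitude = |(400.000, 0.000)| = 400.000 km/h.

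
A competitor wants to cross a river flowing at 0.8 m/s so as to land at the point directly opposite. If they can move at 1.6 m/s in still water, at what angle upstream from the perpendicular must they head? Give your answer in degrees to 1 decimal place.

To cancel the current, the upstream component of the competitor's velocity must equal the flow: 1.6 sin θ = 0.8.
sin θ = 0.8 / 1.6 = 0.5000.
θ = arcsin(0.5000) = 30.000°.

30.0°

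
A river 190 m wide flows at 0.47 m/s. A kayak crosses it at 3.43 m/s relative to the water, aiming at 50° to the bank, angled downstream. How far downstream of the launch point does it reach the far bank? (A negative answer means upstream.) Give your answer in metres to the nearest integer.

Perpendicular speed = 2.628 m/s; crossing time = 190 / 2.628 = 72.311 s.
Net downstream speed = 2.675 m/s.
Drift = 2.675 × 72.311 = 193.415 m (downstream).

193 m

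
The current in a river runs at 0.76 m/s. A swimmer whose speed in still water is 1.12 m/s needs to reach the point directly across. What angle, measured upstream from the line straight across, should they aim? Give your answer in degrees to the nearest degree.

43°

To cancel the current, the upstream component of the swimmer's velocity must equal the flow: 1.12 sin θ = 0.76.
sin θ = 0.76 / 1.12 = 0.6786.
θ = arcsin(0.6786) = 42.732°.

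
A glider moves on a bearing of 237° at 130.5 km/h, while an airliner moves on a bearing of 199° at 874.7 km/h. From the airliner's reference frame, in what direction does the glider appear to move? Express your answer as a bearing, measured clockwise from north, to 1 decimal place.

Taking east as x and north as y: glider velocity = (-109.447, -71.075) km/h; airliner velocity = (-284.774, -827.045) km/h.
Velocity of glider relative to airliner = (-109.447, -71.075) − (-284.774, -827.045) = (175.328, 755.970) km/h.
Bearing = atan2(175.33, 755.97) = 13.06° clockwise from north.

013.1°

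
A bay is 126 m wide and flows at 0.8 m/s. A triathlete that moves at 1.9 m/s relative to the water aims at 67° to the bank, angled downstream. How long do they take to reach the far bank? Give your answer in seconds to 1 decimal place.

The component of the triathlete's velocity perpendicular to the bank is 1.9 × sin 67° = 1.749 m/s.
The current is parallel to the bank, so it does not affect the crossing time.
Time = 126 / 1.749 = 72.043 s.

72.0 s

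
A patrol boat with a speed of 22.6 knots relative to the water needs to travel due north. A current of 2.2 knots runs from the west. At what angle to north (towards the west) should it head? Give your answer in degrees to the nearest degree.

The current pushes perpendicular to the desired track; the heading must have a component into the current equal to 2.2 knots: 22.6 sin θ = 2.2.
sin θ = 0.0973, so θ = 5.586°.

6°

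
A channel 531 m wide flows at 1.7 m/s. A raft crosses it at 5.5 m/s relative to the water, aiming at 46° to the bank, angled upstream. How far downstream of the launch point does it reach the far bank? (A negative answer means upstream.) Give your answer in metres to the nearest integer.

-285 m

Perpendicular speed = 3.956 m/s; crossing time = 531 / 3.956 = 134.214 s.
Net downstream speed = -2.121 m/s.
Drift = -2.121 × 134.214 = -284.617 m (upstream).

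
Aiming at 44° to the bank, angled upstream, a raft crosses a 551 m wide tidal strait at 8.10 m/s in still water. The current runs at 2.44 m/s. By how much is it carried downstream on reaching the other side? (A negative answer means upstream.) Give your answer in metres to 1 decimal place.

-331.6 m

Perpendicular speed = 5.627 m/s; crossing time = 551 / 5.627 = 97.925 s.
Net downstream speed = -3.387 m/s.
Drift = -3.387 × 97.925 = -331.639 m (upstream).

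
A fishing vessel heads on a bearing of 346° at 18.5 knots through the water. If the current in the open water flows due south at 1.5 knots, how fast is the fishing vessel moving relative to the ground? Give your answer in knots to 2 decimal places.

Taking east as x and north as y: velocity relative to the water = (-4.476, 17.950) knots; the water relative to ground = (0.000, -1.500) knots.
Velocity relative to ground = (-4.476, 17.950) + (0.000, -1.500) = (-4.476, 16.450) knots.
Speed = |(-4.476, 16.450)| = 17.048 knots.

17.05 knots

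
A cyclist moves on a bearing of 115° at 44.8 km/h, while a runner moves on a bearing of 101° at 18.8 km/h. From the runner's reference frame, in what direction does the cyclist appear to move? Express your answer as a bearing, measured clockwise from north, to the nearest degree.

125°

Taking east as x and north as y: cyclist velocity = (40.603, -18.933) km/h; runner velocity = (18.455, -3.587) km/h.
Velocity of cyclist relative to runner = (40.603, -18.933) − (18.455, -3.587) = (22.148, -15.346) km/h.
Bearing = atan2(22.15, -15.35) = 124.72° clockwise from north.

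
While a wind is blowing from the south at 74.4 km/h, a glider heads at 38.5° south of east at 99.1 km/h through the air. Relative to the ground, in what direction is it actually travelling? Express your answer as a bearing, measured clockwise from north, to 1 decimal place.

080.7°

Taking east as x and north as y: velocity relative to the air = (77.556, -61.691) km/h; the air relative to ground = (0.000, 74.400) km/h.
Velocity relative to ground = (77.556, -61.691) + (0.000, 74.400) = (77.556, 12.709) km/h.
Bearing = atan2(77.56, 12.71) = 80.69° clockwise from north.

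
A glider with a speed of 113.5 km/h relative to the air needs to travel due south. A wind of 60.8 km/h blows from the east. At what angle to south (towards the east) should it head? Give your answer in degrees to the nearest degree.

The wind pushes perpendicular to the desired track; the heading must have a component into the wind equal to 60.8 km/h: 113.5 sin θ = 60.8.
sin θ = 0.5357, so θ = 32.390°.

32°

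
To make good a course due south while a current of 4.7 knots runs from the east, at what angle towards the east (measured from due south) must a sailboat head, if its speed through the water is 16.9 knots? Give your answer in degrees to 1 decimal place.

The current pushes perpendicular to the desired track; the heading must have a component into the current equal to 4.7 knots: 16.9 sin θ = 4.7.
sin θ = 0.2781, so θ = 16.147°.

16.1°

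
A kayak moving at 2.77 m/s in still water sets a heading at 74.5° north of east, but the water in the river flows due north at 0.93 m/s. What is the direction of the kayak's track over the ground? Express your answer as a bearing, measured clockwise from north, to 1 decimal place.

011.6°

Taking east as x and north as y: velocity relative to the water = (0.740, 2.669) m/s; the water relative to ground = (0.000, 0.930) m/s.
Velocity relative to ground = (0.740, 2.669) + (0.000, 0.930) = (0.740, 3.599) m/s.
Bearing = atan2(0.74, 3.60) = 11.62° clockwise from north.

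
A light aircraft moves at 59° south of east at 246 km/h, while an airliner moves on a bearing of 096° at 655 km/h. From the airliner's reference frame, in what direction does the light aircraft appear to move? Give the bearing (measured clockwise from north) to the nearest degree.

255°

Taking east as x and north as y: light aircraft velocity = (126.699, -210.863) km/h; airliner velocity = (651.412, -68.466) km/h.
Velocity of light aircraft relative to airliner = (126.699, -210.863) − (651.412, -68.466) = (-524.712, -142.397) km/h.
Bearing = atan2(-524.71, -142.40) = 254.82° clockwise from north.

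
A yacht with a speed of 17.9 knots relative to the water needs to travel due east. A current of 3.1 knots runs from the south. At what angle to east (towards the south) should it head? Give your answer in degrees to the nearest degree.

The current pushes perpendicular to the desired track; the heading must have a component into the current equal to 3.1 knots: 17.9 sin θ = 3.1.
sin θ = 0.1732, so θ = 9.973°.

10°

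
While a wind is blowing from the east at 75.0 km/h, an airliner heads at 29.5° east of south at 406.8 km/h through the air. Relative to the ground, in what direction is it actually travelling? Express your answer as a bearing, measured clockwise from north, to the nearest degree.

Taking east as x and north as y: velocity relative to the air = (200.318, -354.061) km/h; the air relative to ground = (-75.000, 0.000) km/h.
Velocity relative to ground = (200.318, -354.061) + (-75.000, 0.000) = (125.318, -354.061) km/h.
Bearing = atan2(125.32, -354.06) = 160.51° clockwise from north.

161°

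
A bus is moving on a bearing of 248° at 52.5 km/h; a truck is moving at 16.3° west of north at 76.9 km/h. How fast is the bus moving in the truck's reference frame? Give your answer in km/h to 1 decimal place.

97.3 km/h

Taking east as x and north as y: bus velocity = (-48.677, -19.667) km/h; truck velocity = (-21.583, 73.809) km/h.
Velocity of bus relative to truck = (-48.677, -19.667) − (-21.583, 73.809) = (-27.094, -93.476) km/h.
Magnitude = |(-27.094, -93.476)| = 97.323 km/h.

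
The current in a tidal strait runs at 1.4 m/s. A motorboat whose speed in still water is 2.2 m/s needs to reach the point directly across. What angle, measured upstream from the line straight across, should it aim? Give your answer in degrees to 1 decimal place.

39.5°

To cancel the current, the upstream component of the motorboat's velocity must equal the flow: 2.2 sin θ = 1.4.
sin θ = 1.4 / 2.2 = 0.6364.
θ = arcsin(0.6364) = 39.521°.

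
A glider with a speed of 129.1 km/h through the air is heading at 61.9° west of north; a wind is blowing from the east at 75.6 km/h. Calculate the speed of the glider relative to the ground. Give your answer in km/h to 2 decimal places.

Taking east as x and north as y: velocity relative to the air = (-113.883, 60.808) km/h; the air relative to ground = (-75.600, 0.000) km/h.
Velocity relative to ground = (-113.883, 60.808) + (-75.600, 0.000) = (-189.483, 60.808) km/h.
Speed = |(-189.483, 60.808)| = 199.001 km/h.

199.00 km/h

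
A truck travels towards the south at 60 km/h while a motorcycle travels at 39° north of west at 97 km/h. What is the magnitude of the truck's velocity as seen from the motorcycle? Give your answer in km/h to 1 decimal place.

142.6 km/h

Taking east as x and north as y: truck velocity = (0.000, -60.000) km/h; motorcycle velocity = (-75.383, 61.044) km/h.
Velocity of truck relative to motorcycle = (0.000, -60.000) − (-75.383, 61.044) = (75.383, -121.044) km/h.
Magnitude = |(75.383, -121.044)| = 142.598 km/h.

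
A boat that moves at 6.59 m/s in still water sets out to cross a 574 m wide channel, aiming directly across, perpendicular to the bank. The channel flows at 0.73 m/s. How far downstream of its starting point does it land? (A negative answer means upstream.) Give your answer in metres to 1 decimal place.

63.6 m

Perpendicular speed = 6.590 m/s; crossing time = 574 / 6.590 = 87.102 s.
Net downstream speed = 0.730 m/s.
Drift = 0.730 × 87.102 = 63.584 m (downstream).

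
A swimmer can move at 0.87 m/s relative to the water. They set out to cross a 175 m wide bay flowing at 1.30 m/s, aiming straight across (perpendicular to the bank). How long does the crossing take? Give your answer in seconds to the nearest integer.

201 s

The component of the swimmer's velocity perpendicular to the bank is 0.87 m/s.
The current is parallel to the bank, so it does not affect the crossing time.
Time = 175 / 0.870 = 201.149 s.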